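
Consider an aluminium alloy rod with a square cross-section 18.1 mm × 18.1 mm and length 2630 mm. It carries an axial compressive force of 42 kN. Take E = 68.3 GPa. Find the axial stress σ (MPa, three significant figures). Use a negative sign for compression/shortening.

A = 327.6 mm².
σ = N/A = -42000/327.6 = -128.2 MPa.

-128 MPa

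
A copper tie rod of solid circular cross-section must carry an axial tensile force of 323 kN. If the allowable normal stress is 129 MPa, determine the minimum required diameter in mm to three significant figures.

Required area A ≥ P/σ_allow = 323000/129 = 2504 mm².
For a solid circular section, d ≥ √(4A/π) = 56.46 mm.

56.5 mm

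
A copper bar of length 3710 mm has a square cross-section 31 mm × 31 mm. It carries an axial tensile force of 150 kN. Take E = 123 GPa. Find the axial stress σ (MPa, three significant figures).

156 MPa

A = 961 mm².
σ = N/A = 150000/961 = 156.1 MPa.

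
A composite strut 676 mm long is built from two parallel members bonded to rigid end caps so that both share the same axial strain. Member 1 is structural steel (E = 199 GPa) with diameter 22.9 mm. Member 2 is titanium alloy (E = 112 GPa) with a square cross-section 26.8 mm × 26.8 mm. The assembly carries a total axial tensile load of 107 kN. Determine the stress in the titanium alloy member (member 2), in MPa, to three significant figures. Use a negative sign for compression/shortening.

73.8 MPa

A_1 = 411.9 mm².
A_2 = 718.2 mm².
Equal strain + equilibrium ⇒ each member carries load in proportion to AE: A₁E₁ = 81960000 N, A₂E₂ = 80440000 N, ΣAE = 162400000 N.
σ₂ = P·E₂/ΣAE = 107000·112000/162400000 = 73.79 MPa.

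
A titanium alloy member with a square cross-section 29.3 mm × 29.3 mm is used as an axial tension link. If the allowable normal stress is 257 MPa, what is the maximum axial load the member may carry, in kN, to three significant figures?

221 kN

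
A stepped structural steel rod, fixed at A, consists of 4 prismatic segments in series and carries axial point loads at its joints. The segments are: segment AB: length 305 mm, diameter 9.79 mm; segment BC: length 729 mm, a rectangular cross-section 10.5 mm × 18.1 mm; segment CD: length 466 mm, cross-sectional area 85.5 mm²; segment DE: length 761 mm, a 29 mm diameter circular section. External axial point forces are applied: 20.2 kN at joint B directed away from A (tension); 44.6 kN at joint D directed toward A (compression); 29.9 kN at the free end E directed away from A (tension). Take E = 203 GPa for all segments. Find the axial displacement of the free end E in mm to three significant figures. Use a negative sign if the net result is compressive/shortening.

-0.393 mm

Internal axial forces (sectioning from the free end, tension +): N_DE = 29.9 kN, N_CD = -14.7 kN, N_BC = -14.7 kN, N_AB = 5.5 kN.
A_AB = 75.28 mm².
A_BC = 190.1 mm².
A_DE = 660.5 mm².
δ_AB = 5500·305/(75.28·203000) = 0.1098 mm
δ_BC = -14700·729/(190.1·203000) = -0.2778 mm
δ_CD = -14700·466/(85.5·203000) = -0.3947 mm
δ_DE = 29900·761/(660.5·203000) = 0.1697 mm
δ = Σδ_i = -0.393 mm.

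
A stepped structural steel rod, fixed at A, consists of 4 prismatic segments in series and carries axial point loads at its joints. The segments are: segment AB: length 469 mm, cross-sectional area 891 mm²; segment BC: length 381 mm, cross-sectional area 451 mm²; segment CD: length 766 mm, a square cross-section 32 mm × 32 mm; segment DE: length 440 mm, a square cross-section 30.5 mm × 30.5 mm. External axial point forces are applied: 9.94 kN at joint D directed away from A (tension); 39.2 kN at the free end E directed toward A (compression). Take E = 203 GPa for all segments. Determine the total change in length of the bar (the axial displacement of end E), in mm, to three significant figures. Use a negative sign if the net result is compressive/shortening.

Internal axial forces (sectioning from the free end, tension +): N_DE = -39.2 kN, N_CD = -29.26 kN, N_BC = -29.26 kN, N_AB = -29.26 kN.
A_CD = 1024 mm².
A_DE = 930.2 mm².
δ_AB = -29260·469/(891·203000) = -0.07587 mm
δ_BC = -29260·381/(451·203000) = -0.1218 mm
δ_CD = -29260·766/(1024·203000) = -0.1078 mm
δ_DE = -39200·440/(930.2·203000) = -0.09134 mm
δ = Σδ_i = -0.3968 mm.

-0.397 mm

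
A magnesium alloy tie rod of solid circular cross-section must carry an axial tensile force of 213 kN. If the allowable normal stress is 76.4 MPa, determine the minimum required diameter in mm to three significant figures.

Required area A ≥ P/σ_allow = 213000/76.4 = 2788 mm².
For a solid circular section, d ≥ √(4A/π) = 59.58 mm.

59.6 mm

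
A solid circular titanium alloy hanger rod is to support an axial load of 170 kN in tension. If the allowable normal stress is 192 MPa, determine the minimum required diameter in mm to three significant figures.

33.6 mm

Required area A ≥ P/σ_allow = 170000/192 = 885.4 mm².
For a solid circular section, d ≥ √(4A/π) = 33.58 mm.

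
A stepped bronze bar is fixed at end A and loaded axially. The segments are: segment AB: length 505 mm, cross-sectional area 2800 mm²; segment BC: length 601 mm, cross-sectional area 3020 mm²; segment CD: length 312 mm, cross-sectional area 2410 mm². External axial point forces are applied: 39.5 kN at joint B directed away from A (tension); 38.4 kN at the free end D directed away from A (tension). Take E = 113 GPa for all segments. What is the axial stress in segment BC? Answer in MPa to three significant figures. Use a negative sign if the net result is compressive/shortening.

Internal axial forces (sectioning from the free end, tension +): N_CD = 38.4 kN, N_BC = 38.4 kN, N_AB = 77.9 kN.
σ_BC = N_BC/A_BC = 38400/3020 = 12.72 MPa.

12.7 MPa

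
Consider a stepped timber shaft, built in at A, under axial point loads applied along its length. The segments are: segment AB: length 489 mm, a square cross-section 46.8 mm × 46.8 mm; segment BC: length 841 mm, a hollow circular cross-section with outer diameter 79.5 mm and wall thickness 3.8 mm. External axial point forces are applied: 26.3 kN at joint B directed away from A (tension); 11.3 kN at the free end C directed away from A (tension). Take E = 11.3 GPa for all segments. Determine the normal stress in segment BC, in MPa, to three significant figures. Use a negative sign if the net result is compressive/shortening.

12.5 MPa

Internal axial forces (sectioning from the free end, tension +): N_BC = 11.3 kN, N_AB = 37.6 kN.
A_BC = 903.7 mm².
σ_BC = N_BC/A_BC = 11300/903.7 = 12.5 MPa.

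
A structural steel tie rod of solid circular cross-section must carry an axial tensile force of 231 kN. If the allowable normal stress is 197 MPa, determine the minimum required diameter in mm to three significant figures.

Required area A ≥ P/σ_allow = 231000/197 = 1173 mm².
For a solid circular section, d ≥ √(4A/π) = 38.64 mm.

38.6 mm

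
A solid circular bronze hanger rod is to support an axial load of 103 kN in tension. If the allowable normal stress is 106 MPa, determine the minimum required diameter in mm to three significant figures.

35.2 mm

Required area A ≥ P/σ_allow = 103000/106 = 971.7 mm².
For a solid circular section, d ≥ √(4A/π) = 35.17 mm.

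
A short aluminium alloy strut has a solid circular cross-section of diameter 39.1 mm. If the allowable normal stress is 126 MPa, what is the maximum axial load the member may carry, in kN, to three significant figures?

A = 1201 mm².
P_max = σ_allow · A = 126 · 1201 = 151300 N = 151.3 kN.

151 kN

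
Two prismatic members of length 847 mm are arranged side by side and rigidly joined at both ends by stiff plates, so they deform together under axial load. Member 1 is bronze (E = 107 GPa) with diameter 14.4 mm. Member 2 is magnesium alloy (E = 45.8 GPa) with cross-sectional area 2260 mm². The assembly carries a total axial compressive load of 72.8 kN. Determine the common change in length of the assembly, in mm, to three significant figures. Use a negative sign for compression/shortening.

A_1 = 162.9 mm².
Equal strain + equilibrium ⇒ each member carries load in proportion to AE: A₁E₁ = 17430000 N, A₂E₂ = 103500000 N, ΣAE = 120900000 N.
δ = PL/ΣAE = -72800·847/120900000 = -0.5099 mm.

-0.510 mm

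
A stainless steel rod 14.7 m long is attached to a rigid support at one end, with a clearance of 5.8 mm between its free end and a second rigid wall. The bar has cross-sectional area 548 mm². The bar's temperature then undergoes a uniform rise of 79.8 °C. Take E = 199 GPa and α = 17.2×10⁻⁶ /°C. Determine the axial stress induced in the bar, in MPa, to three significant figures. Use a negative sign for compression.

-195 MPa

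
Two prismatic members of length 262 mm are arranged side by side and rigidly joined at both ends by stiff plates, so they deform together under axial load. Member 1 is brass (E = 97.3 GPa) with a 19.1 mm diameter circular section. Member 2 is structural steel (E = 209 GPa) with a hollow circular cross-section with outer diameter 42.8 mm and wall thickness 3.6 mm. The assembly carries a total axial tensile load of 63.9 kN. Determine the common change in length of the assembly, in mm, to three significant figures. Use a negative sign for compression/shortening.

0.139 mm

A_1 = 286.5 mm².
A_2 = 443.3 mm².
Equal strain + equilibrium ⇒ each member carries load in proportion to AE: A₁E₁ = 27880000 N, A₂E₂ = 92660000 N, ΣAE = 120500000 N.
δ = PL/ΣAE = 63900·262/120500000 = 0.1389 mm.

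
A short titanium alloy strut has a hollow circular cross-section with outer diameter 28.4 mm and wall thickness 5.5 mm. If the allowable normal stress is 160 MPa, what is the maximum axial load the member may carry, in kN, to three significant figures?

A = 395.7 mm².
P_max = σ_allow · A = 160 · 395.7 = 63310 N = 63.31 kN.

63.3 kN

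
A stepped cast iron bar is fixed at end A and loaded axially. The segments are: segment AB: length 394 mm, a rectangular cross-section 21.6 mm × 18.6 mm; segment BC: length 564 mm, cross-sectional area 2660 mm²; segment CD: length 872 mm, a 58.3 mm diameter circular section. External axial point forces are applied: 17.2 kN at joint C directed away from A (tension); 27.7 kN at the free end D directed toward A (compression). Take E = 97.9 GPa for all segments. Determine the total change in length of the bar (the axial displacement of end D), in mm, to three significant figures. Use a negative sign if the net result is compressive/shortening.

-0.220 mm

Internal axial forces (sectioning from the free end, tension +): N_CD = -27.7 kN, N_BC = -10.5 kN, N_AB = -10.5 kN.
A_AB = 401.8 mm².
A_CD = 2669 mm².
δ_AB = -10500·394/(401.8·97900) = -0.1052 mm
δ_BC = -10500·564/(2660·97900) = -0.02274 mm
δ_CD = -27700·872/(2669·97900) = -0.09242 mm
δ = Σδ_i = -0.2203 mm.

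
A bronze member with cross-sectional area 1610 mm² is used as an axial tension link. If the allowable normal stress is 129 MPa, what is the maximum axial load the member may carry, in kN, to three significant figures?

208 kN

P_max = σ_allow · A = 129 · 1610 = 207700 N = 207.7 kN.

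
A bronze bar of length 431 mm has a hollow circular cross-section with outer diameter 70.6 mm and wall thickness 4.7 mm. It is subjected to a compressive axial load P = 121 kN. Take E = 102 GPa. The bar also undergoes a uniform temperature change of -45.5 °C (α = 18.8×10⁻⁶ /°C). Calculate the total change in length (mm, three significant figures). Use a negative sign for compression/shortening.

A = 973 mm².
δ_mech = NL/(AE) = -121000·431/(973·102000) = -0.5254 mm.
δ_thermal = αLΔT = 18.8e-6·431·-45.5 = -0.3687 mm.
δ = δ_mech + δ_thermal = -0.8941 mm.

-0.894 mm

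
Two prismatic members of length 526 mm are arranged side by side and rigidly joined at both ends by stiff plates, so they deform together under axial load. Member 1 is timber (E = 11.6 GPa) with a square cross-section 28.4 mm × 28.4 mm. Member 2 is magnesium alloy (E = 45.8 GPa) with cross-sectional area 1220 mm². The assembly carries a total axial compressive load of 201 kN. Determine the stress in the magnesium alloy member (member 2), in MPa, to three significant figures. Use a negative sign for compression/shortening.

-141 MPa

A_1 = 806.6 mm².
Equal strain + equilibrium ⇒ each member carries load in proportion to AE: A₁E₁ = 9356000 N, A₂E₂ = 55880000 N, ΣAE = 65230000 N.
σ₂ = P·E₂/ΣAE = -201000·45800/65230000 = -141.1 MPa.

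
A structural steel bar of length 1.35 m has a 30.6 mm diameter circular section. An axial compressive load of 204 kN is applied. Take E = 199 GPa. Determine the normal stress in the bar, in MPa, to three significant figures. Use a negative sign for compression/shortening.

A = 735.4 mm².
σ = N/A = -204000/735.4 = -277.4 MPa.

-277 MPa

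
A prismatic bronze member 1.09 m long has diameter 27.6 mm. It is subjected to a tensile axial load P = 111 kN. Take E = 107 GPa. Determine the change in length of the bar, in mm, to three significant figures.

A = 598.3 mm².
δ_mech = NL/(AE) = 111000·1090/(598.3·107000) = 1.89 mm.

1.89 mm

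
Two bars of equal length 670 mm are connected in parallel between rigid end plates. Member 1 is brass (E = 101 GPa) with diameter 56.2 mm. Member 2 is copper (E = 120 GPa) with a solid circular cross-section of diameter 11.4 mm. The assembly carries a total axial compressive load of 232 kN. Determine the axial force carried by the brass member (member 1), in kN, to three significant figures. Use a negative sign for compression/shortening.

-221 kN

A_1 = 2481 mm².
A_2 = 102.1 mm².
Equal strain + equilibrium ⇒ each member carries load in proportion to AE: A₁E₁ = 250500000 N, A₂E₂ = 12250000 N, ΣAE = 262800000 N.
F₁ = P·A₁E₁/ΣAE = -232000·250500000/262800000 = -221200 N.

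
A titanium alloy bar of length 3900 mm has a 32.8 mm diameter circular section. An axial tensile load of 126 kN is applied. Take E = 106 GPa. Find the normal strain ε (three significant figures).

A = 845 mm².
σ = N/A = 149.1 MPa; ε = σ/E = 149.1/106000 = 1.407e-03.

0.00141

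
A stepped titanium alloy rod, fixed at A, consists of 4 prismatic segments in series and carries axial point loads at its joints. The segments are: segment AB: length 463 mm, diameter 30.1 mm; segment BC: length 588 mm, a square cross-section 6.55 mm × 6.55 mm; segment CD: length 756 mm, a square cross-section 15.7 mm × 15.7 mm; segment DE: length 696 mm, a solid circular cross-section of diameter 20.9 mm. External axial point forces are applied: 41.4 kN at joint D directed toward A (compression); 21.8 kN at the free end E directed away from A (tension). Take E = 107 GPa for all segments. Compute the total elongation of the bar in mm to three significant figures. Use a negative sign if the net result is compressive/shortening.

Internal axial forces (sectioning from the free end, tension +): N_DE = 21.8 kN, N_CD = -19.6 kN, N_BC = -19.6 kN, N_AB = -19.6 kN.
A_AB = 711.6 mm².
A_BC = 42.9 mm².
A_CD = 246.5 mm².
A_DE = 343.1 mm².
δ_AB = -19600·463/(711.6·107000) = -0.1192 mm
δ_BC = -19600·588/(42.9·107000) = -2.511 mm
δ_CD = -19600·756/(246.5·107000) = -0.5618 mm
δ_DE = 21800·696/(343.1·107000) = 0.4133 mm
δ = Σδ_i = -2.778 mm.

-2.78 mm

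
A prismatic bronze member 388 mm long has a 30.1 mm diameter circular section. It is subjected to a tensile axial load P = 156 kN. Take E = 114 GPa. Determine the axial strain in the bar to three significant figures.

0.00192

A = 711.6 mm².
σ = N/A = 219.2 MPa; ε = σ/E = 219.2/114000 = 1.923e-03.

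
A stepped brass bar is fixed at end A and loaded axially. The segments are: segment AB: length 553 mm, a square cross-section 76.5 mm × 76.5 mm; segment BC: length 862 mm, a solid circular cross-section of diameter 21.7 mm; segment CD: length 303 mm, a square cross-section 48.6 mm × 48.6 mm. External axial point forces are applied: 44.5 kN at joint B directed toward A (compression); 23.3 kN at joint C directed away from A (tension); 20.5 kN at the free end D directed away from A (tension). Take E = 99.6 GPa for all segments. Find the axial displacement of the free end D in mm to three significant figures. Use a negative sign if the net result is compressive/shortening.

1.05 mm

Internal axial forces (sectioning from the free end, tension +): N_CD = 20.5 kN, N_BC = 43.8 kN, N_AB = -0.7 kN.
A_AB = 5852 mm².
A_BC = 369.8 mm².
A_CD = 2362 mm².
δ_AB = -700·553/(5852·99600) = -0.0006641 mm
δ_BC = 43800·862/(369.8·99600) = 1.025 mm
δ_CD = 20500·303/(2362·99600) = 0.0264 mm
δ = Σδ_i = 1.051 mm.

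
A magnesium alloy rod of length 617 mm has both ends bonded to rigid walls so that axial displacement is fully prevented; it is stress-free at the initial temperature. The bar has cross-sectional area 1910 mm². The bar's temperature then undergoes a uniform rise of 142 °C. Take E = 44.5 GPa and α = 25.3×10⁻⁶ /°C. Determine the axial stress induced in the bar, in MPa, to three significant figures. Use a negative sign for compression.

-160 MPa

Free thermal expansion αLΔT = 25.3e-6 · 617 · 142 = 2.217 mm.
The walls impose strain ε = −(2.217)/617 = -3.5926e-03; σ = Eε = 44500 · -3.5926e-03 = -159.9 MPa.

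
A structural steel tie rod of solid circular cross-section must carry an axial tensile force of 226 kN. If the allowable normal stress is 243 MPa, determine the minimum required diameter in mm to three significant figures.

34.4 mm

Required area A ≥ P/σ_allow = 226000/243 = 930 mm².
For a solid circular section, d ≥ √(4A/π) = 34.41 mm.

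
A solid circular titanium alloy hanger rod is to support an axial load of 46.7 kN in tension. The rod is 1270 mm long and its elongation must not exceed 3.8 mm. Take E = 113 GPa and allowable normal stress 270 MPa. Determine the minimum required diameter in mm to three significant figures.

14.8 mm

Required area A ≥ P/σ_allow = 46700/270 = 173 mm².
For a solid circular section, d ≥ √(4A/π) = 14.84 mm.
Elongation limit: A ≥ PL/(Eδ_allow) = 46700·1270/(113000·3.8) = 138.1 mm² ⇒ d ≥ 13.26 mm.
The stress limit governs.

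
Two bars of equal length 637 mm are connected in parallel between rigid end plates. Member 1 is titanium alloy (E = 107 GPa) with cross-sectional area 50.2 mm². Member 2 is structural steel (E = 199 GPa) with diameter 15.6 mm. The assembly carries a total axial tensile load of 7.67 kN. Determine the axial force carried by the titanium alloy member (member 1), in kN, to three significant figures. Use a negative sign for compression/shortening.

A_2 = 191.1 mm².
Equal strain + equilibrium ⇒ each member carries load in proportion to AE: A₁E₁ = 5371000 N, A₂E₂ = 38040000 N, ΣAE = 43410000 N.
F₁ = P·A₁E₁/ΣAE = 7670·5371000/43410000 = 949.1 N.

0.949 kN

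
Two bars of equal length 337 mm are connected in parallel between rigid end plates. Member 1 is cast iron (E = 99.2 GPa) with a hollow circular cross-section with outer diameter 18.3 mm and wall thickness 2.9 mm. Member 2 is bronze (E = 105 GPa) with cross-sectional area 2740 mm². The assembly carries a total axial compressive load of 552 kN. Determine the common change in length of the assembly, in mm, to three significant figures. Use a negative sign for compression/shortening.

-0.617 mm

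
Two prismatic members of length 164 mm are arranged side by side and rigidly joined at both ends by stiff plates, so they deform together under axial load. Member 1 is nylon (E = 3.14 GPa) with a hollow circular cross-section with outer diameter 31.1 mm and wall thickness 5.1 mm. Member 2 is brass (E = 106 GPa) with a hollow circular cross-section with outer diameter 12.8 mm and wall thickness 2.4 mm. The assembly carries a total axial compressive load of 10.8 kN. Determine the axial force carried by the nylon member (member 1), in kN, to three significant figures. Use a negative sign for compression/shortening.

-1.47 kN

A_1 = 416.6 mm².
A_2 = 78.41 mm².
Equal strain + equilibrium ⇒ each member carries load in proportion to AE: A₁E₁ = 1308000 N, A₂E₂ = 8312000 N, ΣAE = 9620000 N.
F₁ = P·A₁E₁/ΣAE = -10800·1308000/9620000 = -1469 N.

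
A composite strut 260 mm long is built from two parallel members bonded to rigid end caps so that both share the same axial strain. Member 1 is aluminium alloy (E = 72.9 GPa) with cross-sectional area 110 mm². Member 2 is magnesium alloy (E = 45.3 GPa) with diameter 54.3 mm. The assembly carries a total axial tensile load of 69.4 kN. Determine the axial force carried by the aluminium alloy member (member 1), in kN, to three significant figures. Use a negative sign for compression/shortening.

4.93 kN

A_2 = 2316 mm².
Equal strain + equilibrium ⇒ each member carries load in proportion to AE: A₁E₁ = 8019000 N, A₂E₂ = 104900000 N, ΣAE = 112900000 N.
F₁ = P·A₁E₁/ΣAE = 69400·8019000/112900000 = 4928 N.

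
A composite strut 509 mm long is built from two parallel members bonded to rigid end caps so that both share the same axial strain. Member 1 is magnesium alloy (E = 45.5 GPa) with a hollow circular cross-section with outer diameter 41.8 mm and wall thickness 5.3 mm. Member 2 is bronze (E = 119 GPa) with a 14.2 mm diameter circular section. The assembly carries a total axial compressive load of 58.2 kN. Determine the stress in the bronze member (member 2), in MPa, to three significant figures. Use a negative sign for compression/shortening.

-149 MPa

A_1 = 607.7 mm².
A_2 = 158.4 mm².
Equal strain + equilibrium ⇒ each member carries load in proportion to AE: A₁E₁ = 27650000 N, A₂E₂ = 18850000 N, ΣAE = 46500000 N.
σ₂ = P·E₂/ΣAE = -58200·119000/46500000 = -148.9 MPa.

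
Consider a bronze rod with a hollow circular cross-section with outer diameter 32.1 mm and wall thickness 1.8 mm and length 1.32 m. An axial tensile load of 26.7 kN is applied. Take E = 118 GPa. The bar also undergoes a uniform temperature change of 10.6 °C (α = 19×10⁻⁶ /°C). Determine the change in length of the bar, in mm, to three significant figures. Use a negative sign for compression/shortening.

A = 171.3 mm².
δ_mech = NL/(AE) = 26700·1320/(171.3·118000) = 1.743 mm.
δ_thermal = αLΔT = 19e-6·1320·10.6 = 0.2658 mm.
δ = δ_mech + δ_thermal = 2.009 mm.

2.01 mm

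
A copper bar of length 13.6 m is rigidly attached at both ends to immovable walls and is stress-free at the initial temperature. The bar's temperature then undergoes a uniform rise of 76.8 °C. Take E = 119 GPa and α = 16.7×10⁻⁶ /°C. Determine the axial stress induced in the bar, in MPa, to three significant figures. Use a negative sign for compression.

-153 MPa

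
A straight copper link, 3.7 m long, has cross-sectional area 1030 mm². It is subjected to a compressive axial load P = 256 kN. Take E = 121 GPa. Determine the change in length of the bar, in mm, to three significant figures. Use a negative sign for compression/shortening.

-7.60 mm

δ_mech = NL/(AE) = -256000·3700/(1030·121000) = -7.6 mm.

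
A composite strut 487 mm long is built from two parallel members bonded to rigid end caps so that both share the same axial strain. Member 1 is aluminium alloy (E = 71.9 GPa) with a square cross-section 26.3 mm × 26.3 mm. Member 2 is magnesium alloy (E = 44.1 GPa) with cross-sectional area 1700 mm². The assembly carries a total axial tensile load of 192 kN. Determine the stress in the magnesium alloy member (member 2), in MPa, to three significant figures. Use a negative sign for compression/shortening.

67.9 MPa

A_1 = 691.7 mm².
Equal strain + equilibrium ⇒ each member carries load in proportion to AE: A₁E₁ = 49730000 N, A₂E₂ = 74970000 N, ΣAE = 124700000 N.
σ₂ = P·E₂/ΣAE = 192000·44100/124700000 = 67.9 MPa.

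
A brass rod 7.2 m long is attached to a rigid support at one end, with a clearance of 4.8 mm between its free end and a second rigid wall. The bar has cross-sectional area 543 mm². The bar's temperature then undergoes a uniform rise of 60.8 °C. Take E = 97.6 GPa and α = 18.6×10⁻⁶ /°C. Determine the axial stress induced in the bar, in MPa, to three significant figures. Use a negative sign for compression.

-45.3 MPa

Free thermal expansion αLΔT = 18.6e-6 · 7200 · 60.8 = 8.142 mm.
The walls engage after the gap closes; constrained expansion = 8.142 − 4.8 = 3.342 mm.
The walls impose strain ε = −(3.342)/7200 = -4.6421e-04; σ = Eε = 97600 · -4.6421e-04 = -45.31 MPa.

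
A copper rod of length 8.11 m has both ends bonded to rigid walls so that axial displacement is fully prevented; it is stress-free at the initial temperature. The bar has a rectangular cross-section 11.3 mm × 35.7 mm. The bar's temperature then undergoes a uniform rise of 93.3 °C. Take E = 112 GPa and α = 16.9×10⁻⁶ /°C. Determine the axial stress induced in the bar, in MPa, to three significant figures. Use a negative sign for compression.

-177 MPa

Free thermal expansion αLΔT = 16.9e-6 · 8110 · 93.3 = 12.79 mm.
The walls impose strain ε = −(12.79)/8110 = -1.5768e-03; σ = Eε = 112000 · -1.5768e-03 = -176.6 MPa.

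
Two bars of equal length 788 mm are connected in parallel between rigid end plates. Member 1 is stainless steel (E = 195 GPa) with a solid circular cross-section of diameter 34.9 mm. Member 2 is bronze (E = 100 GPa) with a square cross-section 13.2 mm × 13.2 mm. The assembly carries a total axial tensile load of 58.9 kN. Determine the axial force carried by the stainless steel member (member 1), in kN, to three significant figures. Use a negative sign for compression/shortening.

53.9 kN

A_1 = 956.6 mm².
A_2 = 174.2 mm².
Equal strain + equilibrium ⇒ each member carries load in proportion to AE: A₁E₁ = 186500000 N, A₂E₂ = 17420000 N, ΣAE = 204000000 N.
F₁ = P·A₁E₁/ΣAE = 58900·186500000/204000000 = 53870 N.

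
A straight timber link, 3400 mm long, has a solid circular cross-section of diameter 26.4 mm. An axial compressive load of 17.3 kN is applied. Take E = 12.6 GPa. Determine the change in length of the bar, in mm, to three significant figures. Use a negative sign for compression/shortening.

-8.53 mm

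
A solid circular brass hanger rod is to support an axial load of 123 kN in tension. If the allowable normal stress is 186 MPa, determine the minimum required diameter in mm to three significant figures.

29.0 mm

Required area A ≥ P/σ_allow = 123000/186 = 661.3 mm².
For a solid circular section, d ≥ √(4A/π) = 29.02 mm.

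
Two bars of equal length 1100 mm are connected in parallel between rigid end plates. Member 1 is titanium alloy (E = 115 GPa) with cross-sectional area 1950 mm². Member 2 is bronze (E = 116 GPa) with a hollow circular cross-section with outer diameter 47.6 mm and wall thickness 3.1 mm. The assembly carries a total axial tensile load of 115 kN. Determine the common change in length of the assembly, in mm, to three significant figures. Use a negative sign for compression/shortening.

0.461 mm

A_2 = 433.4 mm².
Equal strain + equilibrium ⇒ each member carries load in proportion to AE: A₁E₁ = 224200000 N, A₂E₂ = 50270000 N, ΣAE = 274500000 N.
δ = PL/ΣAE = 115000·1100/274500000 = 0.4608 mm.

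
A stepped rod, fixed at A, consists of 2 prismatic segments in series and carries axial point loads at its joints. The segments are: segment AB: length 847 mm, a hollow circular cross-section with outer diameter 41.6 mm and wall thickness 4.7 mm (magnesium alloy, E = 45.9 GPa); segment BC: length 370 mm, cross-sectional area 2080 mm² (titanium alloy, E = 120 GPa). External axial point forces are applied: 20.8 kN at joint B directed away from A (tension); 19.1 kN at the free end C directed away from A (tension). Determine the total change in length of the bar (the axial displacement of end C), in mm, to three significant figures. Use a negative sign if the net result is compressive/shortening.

1.38 mm

Internal axial forces (sectioning from the free end, tension +): N_BC = 19.1 kN, N_AB = 39.9 kN.
A_AB = 544.8 mm².
δ_AB = 39900·847/(544.8·45900) = 1.351 mm
δ_BC = 19100·370/(2080·120000) = 0.02831 mm
δ = Σδ_i = 1.38 mm.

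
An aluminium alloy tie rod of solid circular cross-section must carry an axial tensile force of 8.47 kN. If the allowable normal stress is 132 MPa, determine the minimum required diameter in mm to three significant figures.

9.04 mm

Required area A ≥ P/σ_allow = 8470/132 = 64.17 mm².
For a solid circular section, d ≥ √(4A/π) = 9.039 mm.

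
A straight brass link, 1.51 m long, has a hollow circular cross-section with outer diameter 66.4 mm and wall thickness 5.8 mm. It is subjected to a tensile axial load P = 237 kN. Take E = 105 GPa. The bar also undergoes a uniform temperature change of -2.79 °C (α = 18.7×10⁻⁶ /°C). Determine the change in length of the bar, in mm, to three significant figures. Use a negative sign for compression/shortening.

3.01 mm

A = 1104 mm².
δ_mech = NL/(AE) = 237000·1510/(1104·105000) = 3.087 mm.
δ_thermal = αLΔT = 18.7e-6·1510·-2.79 = -0.07878 mm.
δ = δ_mech + δ_thermal = 3.008 mm.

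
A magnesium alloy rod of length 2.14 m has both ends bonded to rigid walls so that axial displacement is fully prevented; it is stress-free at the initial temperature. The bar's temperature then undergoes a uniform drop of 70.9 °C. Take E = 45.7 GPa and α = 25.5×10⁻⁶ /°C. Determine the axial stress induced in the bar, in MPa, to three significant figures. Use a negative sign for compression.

82.6 MPa

Free thermal expansion αLΔT = 25.5e-6 · 2140 · -70.9 = -3.869 mm.
The walls impose strain ε = −(-3.869)/2140 = 1.8080e-03; σ = Eε = 45700 · 1.8080e-03 = 82.62 MPa.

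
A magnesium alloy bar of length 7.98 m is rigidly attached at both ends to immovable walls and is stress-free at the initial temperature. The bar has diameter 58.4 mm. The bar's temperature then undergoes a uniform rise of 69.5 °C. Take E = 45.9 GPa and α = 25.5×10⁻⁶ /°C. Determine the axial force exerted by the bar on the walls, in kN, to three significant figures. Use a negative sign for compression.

-218 kN

Free thermal expansion αLΔT = 25.5e-6 · 7980 · 69.5 = 14.14 mm.
The walls impose strain ε = −(14.14)/7980 = -1.7722e-03; σ = Eε = 45900 · -1.7722e-03 = -81.35 MPa.
Wall reaction R = σ·A = -81.35·2679 = -217900 N = -217.9 kN.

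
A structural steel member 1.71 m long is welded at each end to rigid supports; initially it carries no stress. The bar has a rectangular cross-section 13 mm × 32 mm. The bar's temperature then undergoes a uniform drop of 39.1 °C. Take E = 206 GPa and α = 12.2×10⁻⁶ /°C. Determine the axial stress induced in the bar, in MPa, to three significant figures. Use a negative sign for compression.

Free thermal expansion αLΔT = 12.2e-6 · 1710 · -39.1 = -0.8157 mm.
The walls impose strain ε = −(-0.8157)/1710 = 4.7702e-04; σ = Eε = 206000 · 4.7702e-04 = 98.27 MPa.

98.3 MPa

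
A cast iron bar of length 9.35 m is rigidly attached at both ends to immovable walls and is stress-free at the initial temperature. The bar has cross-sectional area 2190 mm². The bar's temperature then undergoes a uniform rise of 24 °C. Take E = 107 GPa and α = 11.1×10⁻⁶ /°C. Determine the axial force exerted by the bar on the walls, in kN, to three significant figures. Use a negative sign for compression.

Free thermal expansion αLΔT = 11.1e-6 · 9350 · 24 = 2.491 mm.
The walls impose strain ε = −(2.491)/9350 = -2.6640e-04; σ = Eε = 107000 · -2.6640e-04 = -28.5 MPa.
Wall reaction R = σ·A = -28.5·2190 = -62430 N = -62.43 kN.

-62.4 kN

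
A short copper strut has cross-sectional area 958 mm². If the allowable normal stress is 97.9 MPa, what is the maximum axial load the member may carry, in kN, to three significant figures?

P_max = σ_allow · A = 97.9 · 958 = 93790 N = 93.79 kN.

93.8 kN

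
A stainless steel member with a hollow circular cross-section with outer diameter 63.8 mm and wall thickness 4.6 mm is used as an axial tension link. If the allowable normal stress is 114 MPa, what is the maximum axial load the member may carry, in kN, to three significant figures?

A = 855.5 mm².
P_max = σ_allow · A = 114 · 855.5 = 97530 N = 97.53 kN.

97.5 kN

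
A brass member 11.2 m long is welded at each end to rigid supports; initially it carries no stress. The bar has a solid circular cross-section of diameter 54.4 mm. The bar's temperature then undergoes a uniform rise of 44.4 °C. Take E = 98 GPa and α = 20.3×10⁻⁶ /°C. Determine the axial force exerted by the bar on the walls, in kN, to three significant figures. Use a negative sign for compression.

-205 kN

Free thermal expansion αLΔT = 20.3e-6 · 11200 · 44.4 = 10.09 mm.
The walls impose strain ε = −(10.09)/11200 = -9.0132e-04; σ = Eε = 98000 · -9.0132e-04 = -88.33 MPa.
Wall reaction R = σ·A = -88.33·2324 = -205300 N = -205.3 kN.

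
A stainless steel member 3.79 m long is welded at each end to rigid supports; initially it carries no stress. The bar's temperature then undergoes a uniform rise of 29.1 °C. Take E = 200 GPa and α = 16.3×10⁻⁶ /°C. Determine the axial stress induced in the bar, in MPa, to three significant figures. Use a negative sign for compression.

-94.9 MPa

Free thermal expansion αLΔT = 16.3e-6 · 3790 · 29.1 = 1.798 mm.
The walls impose strain ε = −(1.798)/3790 = -4.7433e-04; σ = Eε = 200000 · -4.7433e-04 = -94.87 MPa.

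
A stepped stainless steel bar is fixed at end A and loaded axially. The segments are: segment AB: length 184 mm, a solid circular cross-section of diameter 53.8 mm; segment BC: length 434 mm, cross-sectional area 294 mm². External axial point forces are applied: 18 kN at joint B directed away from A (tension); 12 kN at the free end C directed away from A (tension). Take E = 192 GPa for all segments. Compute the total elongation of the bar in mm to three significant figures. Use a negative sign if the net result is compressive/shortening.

0.105 mm

Internal axial forces (sectioning from the free end, tension +): N_BC = 12 kN, N_AB = 30 kN.
A_AB = 2273 mm².
δ_AB = 30000·184/(2273·192000) = 0.01265 mm
δ_BC = 12000·434/(294·192000) = 0.09226 mm
δ = Σδ_i = 0.1049 mm.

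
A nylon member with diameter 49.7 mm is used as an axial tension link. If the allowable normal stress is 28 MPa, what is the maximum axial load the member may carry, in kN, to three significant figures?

54.3 kN

A = 1940 mm².
P_max = σ_allow · A = 28 · 1940 = 54320 N = 54.32 kN.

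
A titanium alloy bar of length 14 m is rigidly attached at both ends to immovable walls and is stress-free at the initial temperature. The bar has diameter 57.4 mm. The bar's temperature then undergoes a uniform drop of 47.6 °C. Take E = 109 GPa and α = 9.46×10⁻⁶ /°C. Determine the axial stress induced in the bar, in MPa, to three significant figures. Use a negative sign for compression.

49.1 MPa

Free thermal expansion αLΔT = 9.46e-6 · 14000 · -47.6 = -6.304 mm.
The walls impose strain ε = −(-6.304)/14000 = 4.5030e-04; σ = Eε = 109000 · 4.5030e-04 = 49.08 MPa.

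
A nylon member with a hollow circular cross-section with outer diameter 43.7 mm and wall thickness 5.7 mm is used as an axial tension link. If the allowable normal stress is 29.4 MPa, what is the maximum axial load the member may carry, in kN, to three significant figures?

A = 680.5 mm².
P_max = σ_allow · A = 29.4 · 680.5 = 20010 N = 20.01 kN.

20.0 kN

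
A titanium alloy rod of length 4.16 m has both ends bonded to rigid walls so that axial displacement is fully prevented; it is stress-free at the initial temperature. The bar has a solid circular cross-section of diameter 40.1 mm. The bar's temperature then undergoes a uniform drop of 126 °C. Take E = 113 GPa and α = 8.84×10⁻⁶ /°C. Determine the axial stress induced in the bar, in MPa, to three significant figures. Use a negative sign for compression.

Free thermal expansion αLΔT = 8.84e-6 · 4160 · -126 = -4.634 mm.
The walls impose strain ε = −(-4.634)/4160 = 1.1138e-03; σ = Eε = 113000 · 1.1138e-03 = 125.9 MPa.

126 MPa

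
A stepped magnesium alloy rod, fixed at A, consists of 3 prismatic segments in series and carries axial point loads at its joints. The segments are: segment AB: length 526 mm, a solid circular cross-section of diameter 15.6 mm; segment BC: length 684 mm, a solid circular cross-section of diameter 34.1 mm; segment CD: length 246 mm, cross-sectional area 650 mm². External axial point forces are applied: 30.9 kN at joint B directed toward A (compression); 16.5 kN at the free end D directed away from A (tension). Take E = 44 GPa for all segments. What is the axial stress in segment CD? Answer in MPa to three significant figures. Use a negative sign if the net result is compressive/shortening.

25.4 MPa

Internal axial forces (sectioning from the free end, tension +): N_CD = 16.5 kN, N_BC = 16.5 kN, N_AB = -14.4 kN.
σ_CD = N_CD/A_CD = 16500/650 = 25.38 MPa.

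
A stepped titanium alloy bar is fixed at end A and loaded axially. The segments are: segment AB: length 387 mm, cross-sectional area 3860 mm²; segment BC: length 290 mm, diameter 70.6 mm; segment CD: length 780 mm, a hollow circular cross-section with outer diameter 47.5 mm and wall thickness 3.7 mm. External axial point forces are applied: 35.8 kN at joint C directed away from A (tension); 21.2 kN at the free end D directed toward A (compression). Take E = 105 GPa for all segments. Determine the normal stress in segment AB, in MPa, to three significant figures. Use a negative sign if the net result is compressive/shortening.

Internal axial forces (sectioning from the free end, tension +): N_CD = -21.2 kN, N_BC = 14.6 kN, N_AB = 14.6 kN.
σ_AB = N_AB/A_AB = 14600/3860 = 3.782 MPa.

3.78 MPa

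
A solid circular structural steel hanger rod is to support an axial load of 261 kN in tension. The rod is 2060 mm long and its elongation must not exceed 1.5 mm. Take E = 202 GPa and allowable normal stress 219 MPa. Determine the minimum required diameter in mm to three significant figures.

Required area A ≥ P/σ_allow = 261000/219 = 1192 mm².
For a solid circular section, d ≥ √(4A/π) = 38.95 mm.
Elongation limit: A ≥ PL/(Eδ_allow) = 261000·2060/(202000·1.5) = 1774 mm² ⇒ d ≥ 47.53 mm.
The elongation limit governs.

47.5 mm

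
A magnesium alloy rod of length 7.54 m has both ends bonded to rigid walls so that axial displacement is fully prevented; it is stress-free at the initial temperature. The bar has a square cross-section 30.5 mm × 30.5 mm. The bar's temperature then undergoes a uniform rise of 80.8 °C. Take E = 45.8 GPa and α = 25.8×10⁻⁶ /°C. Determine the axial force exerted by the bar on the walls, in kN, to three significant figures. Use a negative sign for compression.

-88.8 kN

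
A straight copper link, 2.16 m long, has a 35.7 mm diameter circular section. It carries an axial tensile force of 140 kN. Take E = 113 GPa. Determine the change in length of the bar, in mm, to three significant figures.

A = 1001 mm².
δ_mech = NL/(AE) = 140000·2160/(1001·113000) = 2.673 mm.

2.67 mm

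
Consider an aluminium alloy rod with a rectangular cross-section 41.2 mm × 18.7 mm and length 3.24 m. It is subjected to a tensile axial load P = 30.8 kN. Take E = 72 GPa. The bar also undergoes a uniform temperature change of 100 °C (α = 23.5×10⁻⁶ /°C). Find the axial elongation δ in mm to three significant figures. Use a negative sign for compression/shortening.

A = 770.4 mm².
δ_mech = NL/(AE) = 30800·3240/(770.4·72000) = 1.799 mm.
δ_thermal = αLΔT = 23.5e-6·3240·100 = 7.614 mm.
δ = δ_mech + δ_thermal = 9.413 mm.

9.41 mm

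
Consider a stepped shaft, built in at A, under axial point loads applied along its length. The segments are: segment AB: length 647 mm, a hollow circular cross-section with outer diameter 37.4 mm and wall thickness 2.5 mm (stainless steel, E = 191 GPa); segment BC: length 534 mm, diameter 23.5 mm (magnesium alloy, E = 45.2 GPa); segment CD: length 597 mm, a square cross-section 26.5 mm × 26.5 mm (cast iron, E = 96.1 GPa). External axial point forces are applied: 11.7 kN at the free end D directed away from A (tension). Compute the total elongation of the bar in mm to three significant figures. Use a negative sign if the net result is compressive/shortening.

0.567 mm

Internal axial forces (sectioning from the free end, tension +): N_CD = 11.7 kN, N_BC = 11.7 kN, N_AB = 11.7 kN.
A_AB = 274.1 mm².
A_BC = 433.7 mm².
A_CD = 702.2 mm².
δ_AB = 11700·647/(274.1·191000) = 0.1446 mm
δ_BC = 11700·534/(433.7·45200) = 0.3187 mm
δ_CD = 11700·597/(702.2·96100) = 0.1035 mm
δ = Σδ_i = 0.5668 mm.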